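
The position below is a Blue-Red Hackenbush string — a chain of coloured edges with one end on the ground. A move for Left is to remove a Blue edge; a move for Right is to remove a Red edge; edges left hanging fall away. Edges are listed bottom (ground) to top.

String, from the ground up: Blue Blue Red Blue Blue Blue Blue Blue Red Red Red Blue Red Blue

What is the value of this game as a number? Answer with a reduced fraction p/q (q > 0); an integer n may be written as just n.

8075/4096

value(B) = { 0 | (no moves) } — 1
value(BB) = { 0; 1 | (no moves) } — 2
value(BBR) = { 0; 1 | 2 } — 3/2
value(BBRB) = { 0; 1; 3/2 | 2 } — 7/4
value(BBRBB) = { 0; 1; 3/2; 7/4 | 2 } — 15/8
value(BBRBBB) = { 0; 1; 3/2; 7/4; 15/8 | 2 } — 31/16
value(BBRBBBB) = { 0; 1; 3/2; 7/4; 15/8; 31/16 | 2 } — 63/32
value(BBRBBBBB) = { 0; 1; 3/2; 7/4; 15/8; 31/16; 63/32 | 2 } — 127/64
value(BBRBBBBBR) = { 0; 1; 3/2; 7/4; 15/8; 31/16; 63/32 | 127/64; 2 } — 253/128
value(BBRBBBBBRR) = { 0; 1; 3/2; 7/4; 15/8; 31/16; 63/32 | 253/128; 127/64; 2 } — 505/256
value(BBRBBBBBRRR) = { 0; 1; 3/2; 7/4; 15/8; 31/16; 63/32 | 505/256; 253/128; 127/64; 2 } — 1009/512
value(BBRBBBBBRRRB) = { 0; 1; 3/2; 7/4; 15/8; 31/16; 63/32; 1009/512 | 505/256; 253/128; 127/64; 2 } — 2019/1024
value(BBRBBBBBRRRBR) = { 0; 1; 3/2; 7/4; 15/8; 31/16; 63/32; 1009/512 | 2019/1024; 505/256; 253/128; 127/64; 2 } — 4037/2048
value(BBRBBBBBRRRBRB) = { 0; 1; 3/2; 7/4; 15/8; 31/16; 63/32; 1009/512; 4037/2048 | 2019/1024; 505/256; 253/128; 127/64; 2 } — 8075/4096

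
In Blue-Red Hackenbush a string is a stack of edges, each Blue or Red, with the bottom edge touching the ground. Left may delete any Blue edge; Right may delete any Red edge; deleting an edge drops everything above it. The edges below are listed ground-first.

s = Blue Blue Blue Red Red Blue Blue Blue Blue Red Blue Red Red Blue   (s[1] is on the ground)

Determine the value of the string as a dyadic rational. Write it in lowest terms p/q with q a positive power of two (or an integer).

Build val(s[:k]) for k = 1..14, string s = Blue Blue Blue Red Red Blue Blue Blue Blue Red Blue Red Red Blue.
val(B) = { 0 | (no moves) } gives 1
val(BB) = { 0,1 | (no moves) } gives 2
val(BBB) = { 0,1,2 | (no moves) } gives 3
val(BBBR) = { 0,1,2 | 3 } gives 5/2
val(BBBRR) = { 0,1,2 | 5/2,3 } gives 9/4
val(BBBRRB) = { 0,1,2,9/4 | 5/2,3 } gives 19/8
val(BBBRRBB) = { 0,1,2,9/4,19/8 | 5/2,3 } gives 39/16
val(BBBRRBBB) = { 0,1,2,9/4,19/8,39/16 | 5/2,3 } gives 79/32
val(BBBRRBBBB) = { 0,1,2,9/4,19/8,39/16,79/32 | 5/2,3 } gives 159/64
val(BBBRRBBBBR) = { 0,1,2,9/4,19/8,39/16,79/32 | 159/64,5/2,3 } gives 317/128
val(BBBRRBBBBRB) = { 0,1,2,9/4,19/8,39/16,79/32,317/128 | 159/64,5/2,3 } gives 635/256
val(BBBRRBBBBRBR) = { 0,1,2,9/4,19/8,39/16,79/32,317/128 | 635/256,159/64,5/2,3 } gives 1269/512
val(BBBRRBBBBRBRR) = { 0,1,2,9/4,19/8,39/16,79/32,317/128 | 1269/512,635/256,159/64,5/2,3 } gives 2537/1024
val(BBBRRBBBBRBRRB) = { 0,1,2,9/4,19/8,39/16,79/32,317/128,2537/1024 | 1269/512,635/256,159/64,5/2,3 } gives 5075/2048

5075/2048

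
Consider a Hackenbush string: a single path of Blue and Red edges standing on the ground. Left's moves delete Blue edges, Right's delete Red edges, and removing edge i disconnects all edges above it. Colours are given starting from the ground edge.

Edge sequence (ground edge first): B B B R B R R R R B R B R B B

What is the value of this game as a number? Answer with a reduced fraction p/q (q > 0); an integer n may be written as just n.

10327/4096

step 1: add B to get B; options L={ 0 } R={ · } gives 1
step 2: add B to get BB; options L={ 0,1 } R={ · } gives 2
step 3: add B to get BBB; options L={ 0,1,2 } R={ · } gives 3
step 4: add R to get BBBR; options L={ 0,1,2 } R={ 3 } gives 5/2
step 5: add B to get BBBRB; options L={ 0,1,2,5/2 } R={ 3 } gives 11/4
step 6: add R to get BBBRBR; options L={ 0,1,2,5/2 } R={ 11/4,3 } gives 21/8
step 7: add R to get BBBRBRR; options L={ 0,1,2,5/2 } R={ 21/8,11/4,3 } gives 41/16
step 8: add R to get BBBRBRRR; options L={ 0,1,2,5/2 } R={ 41/16,21/8,11/4,3 } gives 81/32
step 9: add R to get BBBRBRRRR; options L={ 0,1,2,5/2 } R={ 81/32,41/16,21/8,11/4,3 } gives 161/64
step 10: add B to get BBBRBRRRRB; options L={ 0,1,2,5/2,161/64 } R={ 81/32,41/16,21/8,11/4,3 } gives 323/128
step 11: add R to get BBBRBRRRRBR; options L={ 0,1,2,5/2,161/64 } R={ 323/128,81/32,41/16,21/8,11/4,3 } gives 645/256
step 12: add B to get BBBRBRRRRBRB; options L={ 0,1,2,5/2,161/64,645/256 } R={ 323/128,81/32,41/16,21/8,11/4,3 } gives 1291/512
step 13: add R to get BBBRBRRRRBRBR; options L={ 0,1,2,5/2,161/64,645/256 } R={ 1291/512,323/128,81/32,41/16,21/8,11/4,3 } gives 2581/1024
step 14: add B to get BBBRBRRRRBRBRB; options L={ 0,1,2,5/2,161/64,645/256,2581/1024 } R={ 1291/512,323/128,81/32,41/16,21/8,11/4,3 } gives 5163/2048
step 15: add B to get BBBRBRRRRBRBRBB; options L={ 0,1,2,5/2,161/64,645/256,2581/1024,5163/2048 } R={ 1291/512,323/128,81/32,41/16,21/8,11/4,3 } gives 10327/4096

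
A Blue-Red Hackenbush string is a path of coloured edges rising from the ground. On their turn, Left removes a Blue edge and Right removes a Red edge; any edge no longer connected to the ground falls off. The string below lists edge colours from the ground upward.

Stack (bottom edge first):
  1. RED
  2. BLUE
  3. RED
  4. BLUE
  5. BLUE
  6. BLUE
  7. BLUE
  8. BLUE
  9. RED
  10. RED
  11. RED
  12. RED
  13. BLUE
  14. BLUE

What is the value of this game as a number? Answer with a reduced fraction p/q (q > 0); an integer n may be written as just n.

Prefix values for RED BLUE RED BLUE BLUE BLUE BLUE BLUE RED RED RED RED BLUE BLUE via {L|R} + simplicity:
v_1 [R]  L=[none]  R=[0]  → -1
v_2 [RB]  L=[-1]  R=[0]  → -1/2
v_3 [RBR]  L=[-1]  R=[-1/2; 0]  → -3/4
v_4 [RBRB]  L=[-1; -3/4]  R=[-1/2; 0]  → -5/8
v_5 [RBRBB]  L=[-1; -3/4; -5/8]  R=[-1/2; 0]  → -9/16
v_6 [RBRBBB]  L=[-1; -3/4; -5/8; -9/16]  R=[-1/2; 0]  → -17/32
v_7 [RBRBBBB]  L=[-1; -3/4; -5/8; -9/16; -17/32]  R=[-1/2; 0]  → -33/64
v_8 [RBRBBBBB]  L=[-1; -3/4; -5/8; -9/16; -17/32; -33/64]  R=[-1/2; 0]  → -65/128
v_9 [RBRBBBBBR]  L=[-1; -3/4; -5/8; -9/16; -17/32; -33/64]  R=[-65/128; -1/2; 0]  → -131/256
v_10 [RBRBBBBBRR]  L=[-1; -3/4; -5/8; -9/16; -17/32; -33/64]  R=[-131/256; -65/128; -1/2; 0]  → -263/512
v_11 [RBRBBBBBRRR]  L=[-1; -3/4; -5/8; -9/16; -17/32; -33/64]  R=[-263/512; -131/256; -65/128; -1/2; 0]  → -527/1024
v_12 [RBRBBBBBRRRR]  L=[-1; -3/4; -5/8; -9/16; -17/32; -33/64]  R=[-527/1024; -263/512; -131/256; -65/128; -1/2; 0]  → -1055/2048
v_13 [RBRBBBBBRRRRB]  L=[-1; -3/4; -5/8; -9/16; -17/32; -33/64; -1055/2048]  R=[-527/1024; -263/512; -131/256; -65/128; -1/2; 0]  → -2109/4096
v_14 [RBRBBBBBRRRRBB]  L=[-1; -3/4; -5/8; -9/16; -17/32; -33/64; -1055/2048; -2109/4096]  R=[-527/1024; -263/512; -131/256; -65/128; -1/2; 0]  → -4217/8192

-4217/8192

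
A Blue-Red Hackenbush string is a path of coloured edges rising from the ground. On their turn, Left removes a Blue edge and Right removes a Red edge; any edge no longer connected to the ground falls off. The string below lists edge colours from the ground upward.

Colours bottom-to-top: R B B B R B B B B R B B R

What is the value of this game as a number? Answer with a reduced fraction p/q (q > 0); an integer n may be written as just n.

-531/4096

1 of 13 · R · max L −∞ · min R 0 → -1
2 of 13 · RB · max L -1 · min R 0 → -1/2
3 of 13 · RBB · max L -1/2 · min R 0 → -1/4
4 of 13 · RBBB · max L -1/4 · min R 0 → -1/8
5 of 13 · RBBBR · max L -1/4 · min R -1/8 → -3/16
6 of 13 · RBBBRB · max L -3/16 · min R -1/8 → -5/32
7 of 13 · RBBBRBB · max L -5/32 · min R -1/8 → -9/64
8 of 13 · RBBBRBBB · max L -9/64 · min R -1/8 → -17/128
9 of 13 · RBBBRBBBB · max L -17/128 · min R -1/8 → -33/256
10 of 13 · RBBBRBBBBR · max L -17/128 · min R -33/256 → -67/512
11 of 13 · RBBBRBBBBRB · max L -67/512 · min R -33/256 → -133/1024
12 of 13 · RBBBRBBBBRBB · max L -133/1024 · min R -33/256 → -265/2048
13 of 13 · RBBBRBBBBRBBR · max L -133/1024 · min R -265/2048 → -531/4096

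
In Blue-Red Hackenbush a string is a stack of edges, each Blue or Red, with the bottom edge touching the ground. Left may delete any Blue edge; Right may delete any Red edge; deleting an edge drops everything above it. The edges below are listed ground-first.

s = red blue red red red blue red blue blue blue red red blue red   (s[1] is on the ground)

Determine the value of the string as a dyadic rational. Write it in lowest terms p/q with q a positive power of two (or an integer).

-7451/8192

Build val(s[:k]) for k = 1..14, string s = red blue red red red blue red blue blue blue red red blue red.
val_1 [r]  L=[(no moves)]  R=[0]  → -1
val_2 [rb]  L=[-1]  R=[0]  → -1/2
val_3 [rbr]  L=[-1]  R=[-1/2, 0]  → -3/4
val_4 [rbrr]  L=[-1]  R=[-3/4, -1/2, 0]  → -7/8
val_5 [rbrrr]  L=[-1]  R=[-7/8, -3/4, -1/2, 0]  → -15/16
val_6 [rbrrrb]  L=[-1, -15/16]  R=[-7/8, -3/4, -1/2, 0]  → -29/32
val_7 [rbrrrbr]  L=[-1, -15/16]  R=[-29/32, -7/8, -3/4, -1/2, 0]  → -59/64
val_8 [rbrrrbrb]  L=[-1, -15/16, -59/64]  R=[-29/32, -7/8, -3/4, -1/2, 0]  → -117/128
val_9 [rbrrrbrbb]  L=[-1, -15/16, -59/64, -117/128]  R=[-29/32, -7/8, -3/4, -1/2, 0]  → -233/256
val_10 [rbrrrbrbbb]  L=[-1, -15/16, -59/64, -117/128, -233/256]  R=[-29/32, -7/8, -3/4, -1/2, 0]  → -465/512
val_11 [rbrrrbrbbbr]  L=[-1, -15/16, -59/64, -117/128, -233/256]  R=[-465/512, -29/32, -7/8, -3/4, -1/2, 0]  → -931/1024
val_12 [rbrrrbrbbbrr]  L=[-1, -15/16, -59/64, -117/128, -233/256]  R=[-931/1024, -465/512, -29/32, -7/8, -3/4, -1/2, 0]  → -1863/2048
val_13 [rbrrrbrbbbrrb]  L=[-1, -15/16, -59/64, -117/128, -233/256, -1863/2048]  R=[-931/1024, -465/512, -29/32, -7/8, -3/4, -1/2, 0]  → -3725/4096
val_14 [rbrrrbrbbbrrbr]  L=[-1, -15/16, -59/64, -117/128, -233/256, -1863/2048]  R=[-3725/4096, -931/1024, -465/512, -29/32, -7/8, -3/4, -1/2, 0]  → -7451/8192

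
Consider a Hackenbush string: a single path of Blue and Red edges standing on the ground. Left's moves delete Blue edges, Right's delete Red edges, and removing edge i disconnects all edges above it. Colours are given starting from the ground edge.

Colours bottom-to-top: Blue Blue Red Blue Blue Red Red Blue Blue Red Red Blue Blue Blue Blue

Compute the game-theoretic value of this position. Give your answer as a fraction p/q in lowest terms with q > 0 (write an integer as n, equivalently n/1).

B: Left { 0 }, Right { none } = simplest 1
BB: Left { 0; 1 }, Right { none } = simplest 2
BBR: Left { 0; 1 }, Right { 2 } = simplest 3/2
BBRB: Left { 0; 1; 3/2 }, Right { 2 } = simplest 7/4
BBRBB: Left { 0; 1; 3/2; 7/4 }, Right { 2 } = simplest 15/8
BBRBBR: Left { 0; 1; 3/2; 7/4 }, Right { 15/8; 2 } = simplest 29/16
BBRBBRR: Left { 0; 1; 3/2; 7/4 }, Right { 29/16; 15/8; 2 } = simplest 57/32
BBRBBRRB: Left { 0; 1; 3/2; 7/4; 57/32 }, Right { 29/16; 15/8; 2 } = simplest 115/64
BBRBBRRBB: Left { 0; 1; 3/2; 7/4; 57/32; 115/64 }, Right { 29/16; 15/8; 2 } = simplest 231/128
BBRBBRRBBR: Left { 0; 1; 3/2; 7/4; 57/32; 115/64 }, Right { 231/128; 29/16; 15/8; 2 } = simplest 461/256
BBRBBRRBBRR: Left { 0; 1; 3/2; 7/4; 57/32; 115/64 }, Right { 461/256; 231/128; 29/16; 15/8; 2 } = simplest 921/512
BBRBBRRBBRRB: Left { 0; 1; 3/2; 7/4; 57/32; 115/64; 921/512 }, Right { 461/256; 231/128; 29/16; 15/8; 2 } = simplest 1843/1024
BBRBBRRBBRRBB: Left { 0; 1; 3/2; 7/4; 57/32; 115/64; 921/512; 1843/1024 }, Right { 461/256; 231/128; 29/16; 15/8; 2 } = simplest 3687/2048
BBRBBRRBBRRBBB: Left { 0; 1; 3/2; 7/4; 57/32; 115/64; 921/512; 1843/1024; 3687/2048 }, Right { 461/256; 231/128; 29/16; 15/8; 2 } = simplest 7375/4096
BBRBBRRBBRRBBBB: Left { 0; 1; 3/2; 7/4; 57/32; 115/64; 921/512; 1843/1024; 3687/2048; 7375/4096 }, Right { 461/256; 231/128; 29/16; 15/8; 2 } = simplest 14751/8192

14751/8192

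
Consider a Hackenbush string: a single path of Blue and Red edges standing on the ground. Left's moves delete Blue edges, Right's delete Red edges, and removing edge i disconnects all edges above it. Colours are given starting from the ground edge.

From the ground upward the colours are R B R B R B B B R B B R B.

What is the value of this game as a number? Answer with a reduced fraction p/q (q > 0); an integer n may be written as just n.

step 1: add R to get R; options L={ none } R={ 0 } — -1
step 2: add B to get RB; options L={ -1 } R={ 0 } — -1/2
step 3: add R to get RBR; options L={ -1 } R={ -1/2 0 } — -3/4
step 4: add B to get RBRB; options L={ -1 -3/4 } R={ -1/2 0 } — -5/8
step 5: add R to get RBRBR; options L={ -1 -3/4 } R={ -5/8 -1/2 0 } — -11/16
step 6: add B to get RBRBRB; options L={ -1 -3/4 -11/16 } R={ -5/8 -1/2 0 } — -21/32
step 7: add B to get RBRBRBB; options L={ -1 -3/4 -11/16 -21/32 } R={ -5/8 -1/2 0 } — -41/64
step 8: add B to get RBRBRBBB; options L={ -1 -3/4 -11/16 -21/32 -41/64 } R={ -5/8 -1/2 0 } — -81/128
step 9: add R to get RBRBRBBBR; options L={ -1 -3/4 -11/16 -21/32 -41/64 } R={ -81/128 -5/8 -1/2 0 } — -163/256
step 10: add B to get RBRBRBBBRB; options L={ -1 -3/4 -11/16 -21/32 -41/64 -163/256 } R={ -81/128 -5/8 -1/2 0 } — -325/512
step 11: add B to get RBRBRBBBRBB; options L={ -1 -3/4 -11/16 -21/32 -41/64 -163/256 -325/512 } R={ -81/128 -5/8 -1/2 0 } — -649/1024
step 12: add R to get RBRBRBBBRBBR; options L={ -1 -3/4 -11/16 -21/32 -41/64 -163/256 -325/512 } R={ -649/1024 -81/128 -5/8 -1/2 0 } — -1299/2048
step 13: add B to get RBRBRBBBRBBRB; options L={ -1 -3/4 -11/16 -21/32 -41/64 -163/256 -325/512 -1299/2048 } R={ -649/1024 -81/128 -5/8 -1/2 0 } — -2597/4096

-2597/4096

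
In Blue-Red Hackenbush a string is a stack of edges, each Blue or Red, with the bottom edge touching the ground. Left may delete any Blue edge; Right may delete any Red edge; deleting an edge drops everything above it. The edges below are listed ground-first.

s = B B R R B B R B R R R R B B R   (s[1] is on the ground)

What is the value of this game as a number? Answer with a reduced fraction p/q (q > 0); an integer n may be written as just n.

11533/8192

Prefix values for B B R R B B R B R R R R B B R via {L|R} + simplicity:
G(B) = { 0 |  } => 1
G(BB) = { 0 1 |  } => 2
G(BBR) = { 0 1 | 2 } => 3/2
G(BBRR) = { 0 1 | 3/2 2 } => 5/4
G(BBRRB) = { 0 1 5/4 | 3/2 2 } => 11/8
G(BBRRBB) = { 0 1 5/4 11/8 | 3/2 2 } => 23/16
G(BBRRBBR) = { 0 1 5/4 11/8 | 23/16 3/2 2 } => 45/32
G(BBRRBBRB) = { 0 1 5/4 11/8 45/32 | 23/16 3/2 2 } => 91/64
G(BBRRBBRBR) = { 0 1 5/4 11/8 45/32 | 91/64 23/16 3/2 2 } => 181/128
G(BBRRBBRBRR) = { 0 1 5/4 11/8 45/32 | 181/128 91/64 23/16 3/2 2 } => 361/256
G(BBRRBBRBRRR) = { 0 1 5/4 11/8 45/32 | 361/256 181/128 91/64 23/16 3/2 2 } => 721/512
G(BBRRBBRBRRRR) = { 0 1 5/4 11/8 45/32 | 721/512 361/256 181/128 91/64 23/16 3/2 2 } => 1441/1024
G(BBRRBBRBRRRRB) = { 0 1 5/4 11/8 45/32 1441/1024 | 721/512 361/256 181/128 91/64 23/16 3/2 2 } => 2883/2048
G(BBRRBBRBRRRRBB) = { 0 1 5/4 11/8 45/32 1441/1024 2883/2048 | 721/512 361/256 181/128 91/64 23/16 3/2 2 } => 5767/4096
G(BBRRBBRBRRRRBBR) = { 0 1 5/4 11/8 45/32 1441/1024 2883/2048 | 5767/4096 721/512 361/256 181/128 91/64 23/16 3/2 2 } => 11533/8192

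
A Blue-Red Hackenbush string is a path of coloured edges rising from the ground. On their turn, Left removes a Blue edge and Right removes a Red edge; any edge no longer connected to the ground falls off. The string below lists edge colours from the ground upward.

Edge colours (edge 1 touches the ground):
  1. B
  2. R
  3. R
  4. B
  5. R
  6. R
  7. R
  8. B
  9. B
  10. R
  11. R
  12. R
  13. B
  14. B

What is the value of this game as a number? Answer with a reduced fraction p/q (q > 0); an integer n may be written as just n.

Recurse on prefixes of the 14-edge string B R R B R R R B B R R R B B:
1 of 14 · B · max L 0 · min R +∞ ⇒ 1
2 of 14 · BR · max L 0 · min R 1 ⇒ 1/2
3 of 14 · BRR · max L 0 · min R 1/2 ⇒ 1/4
4 of 14 · BRRB · max L 1/4 · min R 1/2 ⇒ 3/8
5 of 14 · BRRBR · max L 1/4 · min R 3/8 ⇒ 5/16
6 of 14 · BRRBRR · max L 1/4 · min R 5/16 ⇒ 9/32
7 of 14 · BRRBRRR · max L 1/4 · min R 9/32 ⇒ 17/64
8 of 14 · BRRBRRRB · max L 17/64 · min R 9/32 ⇒ 35/128
9 of 14 · BRRBRRRBB · max L 35/128 · min R 9/32 ⇒ 71/256
10 of 14 · BRRBRRRBBR · max L 35/128 · min R 71/256 ⇒ 141/512
11 of 14 · BRRBRRRBBRR · max L 35/128 · min R 141/512 ⇒ 281/1024
12 of 14 · BRRBRRRBBRRR · max L 35/128 · min R 281/1024 ⇒ 561/2048
13 of 14 · BRRBRRRBBRRRB · max L 561/2048 · min R 281/1024 ⇒ 1123/4096
14 of 14 · BRRBRRRBBRRRBB · max L 1123/4096 · min R 281/1024 ⇒ 2247/8192

2247/8192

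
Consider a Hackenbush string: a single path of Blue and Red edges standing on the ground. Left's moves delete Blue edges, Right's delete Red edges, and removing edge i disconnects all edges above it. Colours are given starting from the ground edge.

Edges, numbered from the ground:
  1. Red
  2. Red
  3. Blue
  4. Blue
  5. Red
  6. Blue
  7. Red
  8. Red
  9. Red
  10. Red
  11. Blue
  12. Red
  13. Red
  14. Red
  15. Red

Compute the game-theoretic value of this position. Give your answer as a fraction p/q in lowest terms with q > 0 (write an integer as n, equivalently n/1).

-11231/8192

step 1: add Red to get R; options L={ (no moves) } R={ 0 } => -1
step 2: add Red to get RR; options L={ (no moves) } R={ -1; 0 } => -2
step 3: add Blue to get RRB; options L={ -2 } R={ -1; 0 } => -3/2
step 4: add Blue to get RRBB; options L={ -2; -3/2 } R={ -1; 0 } => -5/4
step 5: add Red to get RRBBR; options L={ -2; -3/2 } R={ -5/4; -1; 0 } => -11/8
step 6: add Blue to get RRBBRB; options L={ -2; -3/2; -11/8 } R={ -5/4; -1; 0 } => -21/16
step 7: add Red to get RRBBRBR; options L={ -2; -3/2; -11/8 } R={ -21/16; -5/4; -1; 0 } => -43/32
step 8: add Red to get RRBBRBRR; options L={ -2; -3/2; -11/8 } R={ -43/32; -21/16; -5/4; -1; 0 } => -87/64
step 9: add Red to get RRBBRBRRR; options L={ -2; -3/2; -11/8 } R={ -87/64; -43/32; -21/16; -5/4; -1; 0 } => -175/128
step 10: add Red to get RRBBRBRRRR; options L={ -2; -3/2; -11/8 } R={ -175/128; -87/64; -43/32; -21/16; -5/4; -1; 0 } => -351/256
step 11: add Blue to get RRBBRBRRRRB; options L={ -2; -3/2; -11/8; -351/256 } R={ -175/128; -87/64; -43/32; -21/16; -5/4; -1; 0 } => -701/512
step 12: add Red to get RRBBRBRRRRBR; options L={ -2; -3/2; -11/8; -351/256 } R={ -701/512; -175/128; -87/64; -43/32; -21/16; -5/4; -1; 0 } => -1403/1024
step 13: add Red to get RRBBRBRRRRBRR; options L={ -2; -3/2; -11/8; -351/256 } R={ -1403/1024; -701/512; -175/128; -87/64; -43/32; -21/16; -5/4; -1; 0 } => -2807/2048
step 14: add Red to get RRBBRBRRRRBRRR; options L={ -2; -3/2; -11/8; -351/256 } R={ -2807/2048; -1403/1024; -701/512; -175/128; -87/64; -43/32; -21/16; -5/4; -1; 0 } => -5615/4096
step 15: add Red to get RRBBRBRRRRBRRRR; options L={ -2; -3/2; -11/8; -351/256 } R={ -5615/4096; -2807/2048; -1403/1024; -701/512; -175/128; -87/64; -43/32; -21/16; -5/4; -1; 0 } => -11231/8192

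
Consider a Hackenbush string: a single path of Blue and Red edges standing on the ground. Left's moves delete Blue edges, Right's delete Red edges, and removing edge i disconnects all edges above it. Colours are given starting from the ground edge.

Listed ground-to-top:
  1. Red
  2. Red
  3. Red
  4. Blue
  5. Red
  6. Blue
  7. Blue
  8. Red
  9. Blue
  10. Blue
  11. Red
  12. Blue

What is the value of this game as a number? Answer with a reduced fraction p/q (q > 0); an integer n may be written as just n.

-1317/512

Build val(s[:k]) for k = 1..12, string s = Red Red Red Blue Red Blue Blue Red Blue Blue Red Blue.
val(R) = { ∅ | 0 } ⇒ -1
val(RR) = { ∅ | -1; 0 } ⇒ -2
val(RRR) = { ∅ | -2; -1; 0 } ⇒ -3
val(RRRB) = { -3 | -2; -1; 0 } ⇒ -5/2
val(RRRBR) = { -3 | -5/2; -2; -1; 0 } ⇒ -11/4
val(RRRBRB) = { -3; -11/4 | -5/2; -2; -1; 0 } ⇒ -21/8
val(RRRBRBB) = { -3; -11/4; -21/8 | -5/2; -2; -1; 0 } ⇒ -41/16
val(RRRBRBBR) = { -3; -11/4; -21/8 | -41/16; -5/2; -2; -1; 0 } ⇒ -83/32
val(RRRBRBBRB) = { -3; -11/4; -21/8; -83/32 | -41/16; -5/2; -2; -1; 0 } ⇒ -165/64
val(RRRBRBBRBB) = { -3; -11/4; -21/8; -83/32; -165/64 | -41/16; -5/2; -2; -1; 0 } ⇒ -329/128
val(RRRBRBBRBBR) = { -3; -11/4; -21/8; -83/32; -165/64 | -329/128; -41/16; -5/2; -2; -1; 0 } ⇒ -659/256
val(RRRBRBBRBBRB) = { -3; -11/4; -21/8; -83/32; -165/64; -659/256 | -329/128; -41/16; -5/2; -2; -1; 0 } ⇒ -1317/512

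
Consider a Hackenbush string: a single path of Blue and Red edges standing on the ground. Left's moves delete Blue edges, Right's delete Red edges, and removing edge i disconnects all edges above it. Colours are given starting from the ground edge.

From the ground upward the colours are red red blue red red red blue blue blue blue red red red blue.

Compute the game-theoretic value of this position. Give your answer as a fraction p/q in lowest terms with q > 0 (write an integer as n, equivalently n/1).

Build g(s[:k]) for k = 1..14, string s = red red blue red red red blue blue blue blue red red red blue.
step 1: add red to get r; options L={ ∅ } R={ 0 } -> -1
step 2: add red to get rr; options L={ ∅ } R={ -1, 0 } -> -2
step 3: add blue to get rrb; options L={ -2 } R={ -1, 0 } -> -3/2
step 4: add red to get rrbr; options L={ -2 } R={ -3/2, -1, 0 } -> -7/4
step 5: add red to get rrbrr; options L={ -2 } R={ -7/4, -3/2, -1, 0 } -> -15/8
step 6: add red to get rrbrrr; options L={ -2 } R={ -15/8, -7/4, -3/2, -1, 0 } -> -31/16
step 7: add blue to get rrbrrrb; options L={ -2, -31/16 } R={ -15/8, -7/4, -3/2, -1, 0 } -> -61/32
step 8: add blue to get rrbrrrbb; options L={ -2, -31/16, -61/32 } R={ -15/8, -7/4, -3/2, -1, 0 } -> -121/64
step 9: add blue to get rrbrrrbbb; options L={ -2, -31/16, -61/32, -121/64 } R={ -15/8, -7/4, -3/2, -1, 0 } -> -241/128
step 10: add blue to get rrbrrrbbbb; options L={ -2, -31/16, -61/32, -121/64, -241/128 } R={ -15/8, -7/4, -3/2, -1, 0 } -> -481/256
step 11: add red to get rrbrrrbbbbr; options L={ -2, -31/16, -61/32, -121/64, -241/128 } R={ -481/256, -15/8, -7/4, -3/2, -1, 0 } -> -963/512
step 12: add red to get rrbrrrbbbbrr; options L={ -2, -31/16, -61/32, -121/64, -241/128 } R={ -963/512, -481/256, -15/8, -7/4, -3/2, -1, 0 } -> -1927/1024
step 13: add red to get rrbrrrbbbbrrr; options L={ -2, -31/16, -61/32, -121/64, -241/128 } R={ -1927/1024, -963/512, -481/256, -15/8, -7/4, -3/2, -1, 0 } -> -3855/2048
step 14: add blue to get rrbrrrbbbbrrrb; options L={ -2, -31/16, -61/32, -121/64, -241/128, -3855/2048 } R={ -1927/1024, -963/512, -481/256, -15/8, -7/4, -3/2, -1, 0 } -> -7709/4096

-7709/4096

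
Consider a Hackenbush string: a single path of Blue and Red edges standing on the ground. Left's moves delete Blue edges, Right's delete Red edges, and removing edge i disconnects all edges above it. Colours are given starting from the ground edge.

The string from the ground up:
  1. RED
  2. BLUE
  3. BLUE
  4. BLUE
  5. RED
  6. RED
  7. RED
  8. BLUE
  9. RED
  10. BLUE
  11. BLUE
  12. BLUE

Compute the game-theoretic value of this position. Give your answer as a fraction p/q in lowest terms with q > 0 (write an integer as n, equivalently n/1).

-465/2048

value_1 [R]  L=[]  R=[0]  => -1
value_2 [RB]  L=[-1]  R=[0]  => -1/2
value_3 [RBB]  L=[-1 -1/2]  R=[0]  => -1/4
value_4 [RBBB]  L=[-1 -1/2 -1/4]  R=[0]  => -1/8
value_5 [RBBBR]  L=[-1 -1/2 -1/4]  R=[-1/8 0]  => -3/16
value_6 [RBBBRR]  L=[-1 -1/2 -1/4]  R=[-3/16 -1/8 0]  => -7/32
value_7 [RBBBRRR]  L=[-1 -1/2 -1/4]  R=[-7/32 -3/16 -1/8 0]  => -15/64
value_8 [RBBBRRRB]  L=[-1 -1/2 -1/4 -15/64]  R=[-7/32 -3/16 -1/8 0]  => -29/128
value_9 [RBBBRRRBR]  L=[-1 -1/2 -1/4 -15/64]  R=[-29/128 -7/32 -3/16 -1/8 0]  => -59/256
value_10 [RBBBRRRBRB]  L=[-1 -1/2 -1/4 -15/64 -59/256]  R=[-29/128 -7/32 -3/16 -1/8 0]  => -117/512
value_11 [RBBBRRRBRBB]  L=[-1 -1/2 -1/4 -15/64 -59/256 -117/512]  R=[-29/128 -7/32 -3/16 -1/8 0]  => -233/1024
value_12 [RBBBRRRBRBBB]  L=[-1 -1/2 -1/4 -15/64 -59/256 -117/512 -233/1024]  R=[-29/128 -7/32 -3/16 -1/8 0]  => -465/2048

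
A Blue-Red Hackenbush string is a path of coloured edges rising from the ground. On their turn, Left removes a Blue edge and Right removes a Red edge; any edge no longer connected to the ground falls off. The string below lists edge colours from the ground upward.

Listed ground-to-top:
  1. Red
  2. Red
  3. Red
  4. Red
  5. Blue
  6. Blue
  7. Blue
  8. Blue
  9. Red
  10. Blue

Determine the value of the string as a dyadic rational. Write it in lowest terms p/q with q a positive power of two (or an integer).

Recurse on prefixes of the 10-edge string Red Red Red Red Blue Blue Blue Blue Red Blue:
step 1: add Red to get R; options L={ ∅ } R={ 0 } — -1
step 2: add Red to get RR; options L={ ∅ } R={ -1; 0 } — -2
step 3: add Red to get RRR; options L={ ∅ } R={ -2; -1; 0 } — -3
step 4: add Red to get RRRR; options L={ ∅ } R={ -3; -2; -1; 0 } — -4
step 5: add Blue to get RRRRB; options L={ -4 } R={ -3; -2; -1; 0 } — -7/2
step 6: add Blue to get RRRRBB; options L={ -4; -7/2 } R={ -3; -2; -1; 0 } — -13/4
step 7: add Blue to get RRRRBBB; options L={ -4; -7/2; -13/4 } R={ -3; -2; -1; 0 } — -25/8
step 8: add Blue to get RRRRBBBB; options L={ -4; -7/2; -13/4; -25/8 } R={ -3; -2; -1; 0 } — -49/16
step 9: add Red to get RRRRBBBBR; options L={ -4; -7/2; -13/4; -25/8 } R={ -49/16; -3; -2; -1; 0 } — -99/32
step 10: add Blue to get RRRRBBBBRB; options L={ -4; -7/2; -13/4; -25/8; -99/32 } R={ -49/16; -3; -2; -1; 0 } — -197/64

-197/64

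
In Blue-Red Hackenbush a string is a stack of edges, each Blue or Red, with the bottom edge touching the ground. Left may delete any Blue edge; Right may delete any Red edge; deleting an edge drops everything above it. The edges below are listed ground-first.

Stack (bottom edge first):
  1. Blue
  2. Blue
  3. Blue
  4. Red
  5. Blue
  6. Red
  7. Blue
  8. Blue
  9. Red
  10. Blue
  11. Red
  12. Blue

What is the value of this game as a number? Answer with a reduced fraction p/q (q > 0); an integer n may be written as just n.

1387/512

v_1 [B]  L=[0]  R=[—]  ⇒ 1
v_2 [BB]  L=[0,1]  R=[—]  ⇒ 2
v_3 [BBB]  L=[0,1,2]  R=[—]  ⇒ 3
v_4 [BBBR]  L=[0,1,2]  R=[3]  ⇒ 5/2
v_5 [BBBRB]  L=[0,1,2,5/2]  R=[3]  ⇒ 11/4
v_6 [BBBRBR]  L=[0,1,2,5/2]  R=[11/4,3]  ⇒ 21/8
v_7 [BBBRBRB]  L=[0,1,2,5/2,21/8]  R=[11/4,3]  ⇒ 43/16
v_8 [BBBRBRBB]  L=[0,1,2,5/2,21/8,43/16]  R=[11/4,3]  ⇒ 87/32
v_9 [BBBRBRBBR]  L=[0,1,2,5/2,21/8,43/16]  R=[87/32,11/4,3]  ⇒ 173/64
v_10 [BBBRBRBBRB]  L=[0,1,2,5/2,21/8,43/16,173/64]  R=[87/32,11/4,3]  ⇒ 347/128
v_11 [BBBRBRBBRBR]  L=[0,1,2,5/2,21/8,43/16,173/64]  R=[347/128,87/32,11/4,3]  ⇒ 693/256
v_12 [BBBRBRBBRBRB]  L=[0,1,2,5/2,21/8,43/16,173/64,693/256]  R=[347/128,87/32,11/4,3]  ⇒ 1387/512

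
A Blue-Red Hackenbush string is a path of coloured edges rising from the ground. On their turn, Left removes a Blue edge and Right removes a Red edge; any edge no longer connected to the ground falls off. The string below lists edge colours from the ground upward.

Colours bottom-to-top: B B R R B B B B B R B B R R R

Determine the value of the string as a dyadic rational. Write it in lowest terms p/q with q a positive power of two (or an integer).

12209/8192

B: Left { 0 }, Right { · } — simplest 1
BB: Left { 0 1 }, Right { · } — simplest 2
BBR: Left { 0 1 }, Right { 2 } — simplest 3/2
BBRR: Left { 0 1 }, Right { 3/2 2 } — simplest 5/4
BBRRB: Left { 0 1 5/4 }, Right { 3/2 2 } — simplest 11/8
BBRRBB: Left { 0 1 5/4 11/8 }, Right { 3/2 2 } — simplest 23/16
BBRRBBB: Left { 0 1 5/4 11/8 23/16 }, Right { 3/2 2 } — simplest 47/32
BBRRBBBB: Left { 0 1 5/4 11/8 23/16 47/32 }, Right { 3/2 2 } — simplest 95/64
BBRRBBBBB: Left { 0 1 5/4 11/8 23/16 47/32 95/64 }, Right { 3/2 2 } — simplest 191/128
BBRRBBBBBR: Left { 0 1 5/4 11/8 23/16 47/32 95/64 }, Right { 191/128 3/2 2 } — simplest 381/256
BBRRBBBBBRB: Left { 0 1 5/4 11/8 23/16 47/32 95/64 381/256 }, Right { 191/128 3/2 2 } — simplest 763/512
BBRRBBBBBRBB: Left { 0 1 5/4 11/8 23/16 47/32 95/64 381/256 763/512 }, Right { 191/128 3/2 2 } — simplest 1527/1024
BBRRBBBBBRBBR: Left { 0 1 5/4 11/8 23/16 47/32 95/64 381/256 763/512 }, Right { 1527/1024 191/128 3/2 2 } — simplest 3053/2048
BBRRBBBBBRBBRR: Left { 0 1 5/4 11/8 23/16 47/32 95/64 381/256 763/512 }, Right { 3053/2048 1527/1024 191/128 3/2 2 } — simplest 6105/4096
BBRRBBBBBRBBRRR: Left { 0 1 5/4 11/8 23/16 47/32 95/64 381/256 763/512 }, Right { 6105/4096 3053/2048 1527/1024 191/128 3/2 2 } — simplest 12209/8192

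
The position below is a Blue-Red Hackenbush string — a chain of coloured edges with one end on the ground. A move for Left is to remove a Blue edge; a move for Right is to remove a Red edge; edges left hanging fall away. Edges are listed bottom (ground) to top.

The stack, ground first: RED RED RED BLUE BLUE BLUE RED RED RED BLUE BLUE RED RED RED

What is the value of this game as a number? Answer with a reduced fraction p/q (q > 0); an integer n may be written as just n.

Recurse on prefixes of the 14-edge string RED RED RED BLUE BLUE BLUE RED RED RED BLUE BLUE RED RED RED:
R: Left { none }, Right { 0 } → simplest -1
RR: Left { none }, Right { -1 0 } → simplest -2
RRR: Left { none }, Right { -2 -1 0 } → simplest -3
RRRB: Left { -3 }, Right { -2 -1 0 } → simplest -5/2
RRRBB: Left { -3 -5/2 }, Right { -2 -1 0 } → simplest -9/4
RRRBBB: Left { -3 -5/2 -9/4 }, Right { -2 -1 0 } → simplest -17/8
RRRBBBR: Left { -3 -5/2 -9/4 }, Right { -17/8 -2 -1 0 } → simplest -35/16
RRRBBBRR: Left { -3 -5/2 -9/4 }, Right { -35/16 -17/8 -2 -1 0 } → simplest -71/32
RRRBBBRRR: Left { -3 -5/2 -9/4 }, Right { -71/32 -35/16 -17/8 -2 -1 0 } → simplest -143/64
RRRBBBRRRB: Left { -3 -5/2 -9/4 -143/64 }, Right { -71/32 -35/16 -17/8 -2 -1 0 } → simplest -285/128
RRRBBBRRRBB: Left { -3 -5/2 -9/4 -143/64 -285/128 }, Right { -71/32 -35/16 -17/8 -2 -1 0 } → simplest -569/256
RRRBBBRRRBBR: Left { -3 -5/2 -9/4 -143/64 -285/128 }, Right { -569/256 -71/32 -35/16 -17/8 -2 -1 0 } → simplest -1139/512
RRRBBBRRRBBRR: Left { -3 -5/2 -9/4 -143/64 -285/128 }, Right { -1139/512 -569/256 -71/32 -35/16 -17/8 -2 -1 0 } → simplest -2279/1024
RRRBBBRRRBBRRR: Left { -3 -5/2 -9/4 -143/64 -285/128 }, Right { -2279/1024 -1139/512 -569/256 -71/32 -35/16 -17/8 -2 -1 0 } → simplest -4559/2048

-4559/2048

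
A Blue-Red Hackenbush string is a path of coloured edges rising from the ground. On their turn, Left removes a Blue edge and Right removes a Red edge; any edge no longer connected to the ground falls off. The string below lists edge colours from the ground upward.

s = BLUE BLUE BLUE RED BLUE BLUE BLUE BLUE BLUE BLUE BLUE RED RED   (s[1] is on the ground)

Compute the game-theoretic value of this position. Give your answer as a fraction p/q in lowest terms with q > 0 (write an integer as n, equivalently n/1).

3065/1024

Recurse on prefixes of the 13-edge string BLUE BLUE BLUE RED BLUE BLUE BLUE BLUE BLUE BLUE BLUE RED RED:
val_1 [B]  L=[0]  R=[none]  ⇒ 1
val_2 [BB]  L=[0,1]  R=[none]  ⇒ 2
val_3 [BBB]  L=[0,1,2]  R=[none]  ⇒ 3
val_4 [BBBR]  L=[0,1,2]  R=[3]  ⇒ 5/2
val_5 [BBBRB]  L=[0,1,2,5/2]  R=[3]  ⇒ 11/4
val_6 [BBBRBB]  L=[0,1,2,5/2,11/4]  R=[3]  ⇒ 23/8
val_7 [BBBRBBB]  L=[0,1,2,5/2,11/4,23/8]  R=[3]  ⇒ 47/16
val_8 [BBBRBBBB]  L=[0,1,2,5/2,11/4,23/8,47/16]  R=[3]  ⇒ 95/32
val_9 [BBBRBBBBB]  L=[0,1,2,5/2,11/4,23/8,47/16,95/32]  R=[3]  ⇒ 191/64
val_10 [BBBRBBBBBB]  L=[0,1,2,5/2,11/4,23/8,47/16,95/32,191/64]  R=[3]  ⇒ 383/128
val_11 [BBBRBBBBBBB]  L=[0,1,2,5/2,11/4,23/8,47/16,95/32,191/64,383/128]  R=[3]  ⇒ 767/256
val_12 [BBBRBBBBBBBR]  L=[0,1,2,5/2,11/4,23/8,47/16,95/32,191/64,383/128]  R=[767/256,3]  ⇒ 1533/512
val_13 [BBBRBBBBBBBRR]  L=[0,1,2,5/2,11/4,23/8,47/16,95/32,191/64,383/128]  R=[1533/512,767/256,3]  ⇒ 3065/1024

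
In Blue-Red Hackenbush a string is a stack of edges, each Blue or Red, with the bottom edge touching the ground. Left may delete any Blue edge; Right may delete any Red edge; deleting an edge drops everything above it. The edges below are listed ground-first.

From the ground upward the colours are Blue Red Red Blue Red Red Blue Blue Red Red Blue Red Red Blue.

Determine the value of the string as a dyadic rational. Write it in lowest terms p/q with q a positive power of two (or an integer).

g(B) = { 0 | (no moves) } → 1
g(BR) = { 0 | 1 } → 1/2
g(BRR) = { 0 | 1/2 1 } → 1/4
g(BRRB) = { 0 1/4 | 1/2 1 } → 3/8
g(BRRBR) = { 0 1/4 | 3/8 1/2 1 } → 5/16
g(BRRBRR) = { 0 1/4 | 5/16 3/8 1/2 1 } → 9/32
g(BRRBRRB) = { 0 1/4 9/32 | 5/16 3/8 1/2 1 } → 19/64
g(BRRBRRBB) = { 0 1/4 9/32 19/64 | 5/16 3/8 1/2 1 } → 39/128
g(BRRBRRBBR) = { 0 1/4 9/32 19/64 | 39/128 5/16 3/8 1/2 1 } → 77/256
g(BRRBRRBBRR) = { 0 1/4 9/32 19/64 | 77/256 39/128 5/16 3/8 1/2 1 } → 153/512
g(BRRBRRBBRRB) = { 0 1/4 9/32 19/64 153/512 | 77/256 39/128 5/16 3/8 1/2 1 } → 307/1024
g(BRRBRRBBRRBR) = { 0 1/4 9/32 19/64 153/512 | 307/1024 77/256 39/128 5/16 3/8 1/2 1 } → 613/2048
g(BRRBRRBBRRBRR) = { 0 1/4 9/32 19/64 153/512 | 613/2048 307/1024 77/256 39/128 5/16 3/8 1/2 1 } → 1225/4096
g(BRRBRRBBRRBRRB) = { 0 1/4 9/32 19/64 153/512 1225/4096 | 613/2048 307/1024 77/256 39/128 5/16 3/8 1/2 1 } → 2451/8192

2451/8192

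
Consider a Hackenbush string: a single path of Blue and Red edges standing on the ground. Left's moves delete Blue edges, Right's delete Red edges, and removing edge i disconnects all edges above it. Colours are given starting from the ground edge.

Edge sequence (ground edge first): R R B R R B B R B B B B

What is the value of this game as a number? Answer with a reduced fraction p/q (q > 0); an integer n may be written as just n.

-1825/1024

Prefix values for R R B R R B B R B B B B via {L|R} + simplicity:
edge 1 of 12 (R): {  | 0 } gives -1
edge 2 of 12 (R): {  | -1, 0 } gives -2
edge 3 of 12 (B): { -2 | -1, 0 } gives -3/2
edge 4 of 12 (R): { -2 | -3/2, -1, 0 } gives -7/4
edge 5 of 12 (R): { -2 | -7/4, -3/2, -1, 0 } gives -15/8
edge 6 of 12 (B): { -2, -15/8 | -7/4, -3/2, -1, 0 } gives -29/16
edge 7 of 12 (B): { -2, -15/8, -29/16 | -7/4, -3/2, -1, 0 } gives -57/32
edge 8 of 12 (R): { -2, -15/8, -29/16 | -57/32, -7/4, -3/2, -1, 0 } gives -115/64
edge 9 of 12 (B): { -2, -15/8, -29/16, -115/64 | -57/32, -7/4, -3/2, -1, 0 } gives -229/128
edge 10 of 12 (B): { -2, -15/8, -29/16, -115/64, -229/128 | -57/32, -7/4, -3/2, -1, 0 } gives -457/256
edge 11 of 12 (B): { -2, -15/8, -29/16, -115/64, -229/128, -457/256 | -57/32, -7/4, -3/2, -1, 0 } gives -913/512
edge 12 of 12 (B): { -2, -15/8, -29/16, -115/64, -229/128, -457/256, -913/512 | -57/32, -7/4, -3/2, -1, 0 } gives -1825/1024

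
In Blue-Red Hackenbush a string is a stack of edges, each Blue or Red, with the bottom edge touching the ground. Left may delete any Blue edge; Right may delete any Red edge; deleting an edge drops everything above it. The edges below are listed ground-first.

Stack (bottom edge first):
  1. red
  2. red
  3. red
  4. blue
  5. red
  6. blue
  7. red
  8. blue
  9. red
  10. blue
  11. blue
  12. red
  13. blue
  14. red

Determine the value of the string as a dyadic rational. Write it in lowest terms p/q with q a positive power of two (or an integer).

edge 1 of 14 (red): { · | 0 } → -1
edge 2 of 14 (red): { · | -1 0 } → -2
edge 3 of 14 (red): { · | -2 -1 0 } → -3
edge 4 of 14 (blue): { -3 | -2 -1 0 } → -5/2
edge 5 of 14 (red): { -3 | -5/2 -2 -1 0 } → -11/4
edge 6 of 14 (blue): { -3 -11/4 | -5/2 -2 -1 0 } → -21/8
edge 7 of 14 (red): { -3 -11/4 | -21/8 -5/2 -2 -1 0 } → -43/16
edge 8 of 14 (blue): { -3 -11/4 -43/16 | -21/8 -5/2 -2 -1 0 } → -85/32
edge 9 of 14 (red): { -3 -11/4 -43/16 | -85/32 -21/8 -5/2 -2 -1 0 } → -171/64
edge 10 of 14 (blue): { -3 -11/4 -43/16 -171/64 | -85/32 -21/8 -5/2 -2 -1 0 } → -341/128
edge 11 of 14 (blue): { -3 -11/4 -43/16 -171/64 -341/128 | -85/32 -21/8 -5/2 -2 -1 0 } → -681/256
edge 12 of 14 (red): { -3 -11/4 -43/16 -171/64 -341/128 | -681/256 -85/32 -21/8 -5/2 -2 -1 0 } → -1363/512
edge 13 of 14 (blue): { -3 -11/4 -43/16 -171/64 -341/128 -1363/512 | -681/256 -85/32 -21/8 -5/2 -2 -1 0 } → -2725/1024
edge 14 of 14 (red): { -3 -11/4 -43/16 -171/64 -341/128 -1363/512 | -2725/1024 -681/256 -85/32 -21/8 -5/2 -2 -1 0 } → -5451/2048

-5451/2048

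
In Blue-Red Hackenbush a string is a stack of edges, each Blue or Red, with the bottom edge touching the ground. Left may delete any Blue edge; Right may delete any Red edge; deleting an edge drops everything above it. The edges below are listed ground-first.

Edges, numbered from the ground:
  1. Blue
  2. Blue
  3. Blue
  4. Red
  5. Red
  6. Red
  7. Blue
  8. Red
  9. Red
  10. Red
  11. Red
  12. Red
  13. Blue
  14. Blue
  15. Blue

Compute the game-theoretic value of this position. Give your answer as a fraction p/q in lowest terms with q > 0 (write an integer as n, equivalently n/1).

8719/4096

edge 1 of 15 (Blue): { 0 |  } so 1
edge 2 of 15 (Blue): { 0; 1 |  } so 2
edge 3 of 15 (Blue): { 0; 1; 2 |  } so 3
edge 4 of 15 (Red): { 0; 1; 2 | 3 } so 5/2
edge 5 of 15 (Red): { 0; 1; 2 | 5/2; 3 } so 9/4
edge 6 of 15 (Red): { 0; 1; 2 | 9/4; 5/2; 3 } so 17/8
edge 7 of 15 (Blue): { 0; 1; 2; 17/8 | 9/4; 5/2; 3 } so 35/16
edge 8 of 15 (Red): { 0; 1; 2; 17/8 | 35/16; 9/4; 5/2; 3 } so 69/32
edge 9 of 15 (Red): { 0; 1; 2; 17/8 | 69/32; 35/16; 9/4; 5/2; 3 } so 137/64
edge 10 of 15 (Red): { 0; 1; 2; 17/8 | 137/64; 69/32; 35/16; 9/4; 5/2; 3 } so 273/128
edge 11 of 15 (Red): { 0; 1; 2; 17/8 | 273/128; 137/64; 69/32; 35/16; 9/4; 5/2; 3 } so 545/256
edge 12 of 15 (Red): { 0; 1; 2; 17/8 | 545/256; 273/128; 137/64; 69/32; 35/16; 9/4; 5/2; 3 } so 1089/512
edge 13 of 15 (Blue): { 0; 1; 2; 17/8; 1089/512 | 545/256; 273/128; 137/64; 69/32; 35/16; 9/4; 5/2; 3 } so 2179/1024
edge 14 of 15 (Blue): { 0; 1; 2; 17/8; 1089/512; 2179/1024 | 545/256; 273/128; 137/64; 69/32; 35/16; 9/4; 5/2; 3 } so 4359/2048
edge 15 of 15 (Blue): { 0; 1; 2; 17/8; 1089/512; 2179/1024; 4359/2048 | 545/256; 273/128; 137/64; 69/32; 35/16; 9/4; 5/2; 3 } so 8719/4096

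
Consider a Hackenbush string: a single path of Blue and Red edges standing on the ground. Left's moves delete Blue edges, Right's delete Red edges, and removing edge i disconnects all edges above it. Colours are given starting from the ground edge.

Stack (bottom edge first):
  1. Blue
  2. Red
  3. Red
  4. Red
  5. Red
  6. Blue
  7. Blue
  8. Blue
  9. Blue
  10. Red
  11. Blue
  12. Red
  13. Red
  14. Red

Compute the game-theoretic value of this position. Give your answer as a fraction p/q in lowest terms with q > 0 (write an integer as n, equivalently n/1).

977/8192

Prefix values for Blue Red Red Red Red Blue Blue Blue Blue Red Blue Red Red Red via {L|R} + simplicity:
v_1 [B]  L=[0]  R=[—]  ⇒ 1
v_2 [BR]  L=[0]  R=[1]  ⇒ 1/2
v_3 [BRR]  L=[0]  R=[1/2 1]  ⇒ 1/4
v_4 [BRRR]  L=[0]  R=[1/4 1/2 1]  ⇒ 1/8
v_5 [BRRRR]  L=[0]  R=[1/8 1/4 1/2 1]  ⇒ 1/16
v_6 [BRRRRB]  L=[0 1/16]  R=[1/8 1/4 1/2 1]  ⇒ 3/32
v_7 [BRRRRBB]  L=[0 1/16 3/32]  R=[1/8 1/4 1/2 1]  ⇒ 7/64
v_8 [BRRRRBBB]  L=[0 1/16 3/32 7/64]  R=[1/8 1/4 1/2 1]  ⇒ 15/128
v_9 [BRRRRBBBB]  L=[0 1/16 3/32 7/64 15/128]  R=[1/8 1/4 1/2 1]  ⇒ 31/256
v_10 [BRRRRBBBBR]  L=[0 1/16 3/32 7/64 15/128]  R=[31/256 1/8 1/4 1/2 1]  ⇒ 61/512
v_11 [BRRRRBBBBRB]  L=[0 1/16 3/32 7/64 15/128 61/512]  R=[31/256 1/8 1/4 1/2 1]  ⇒ 123/1024
v_12 [BRRRRBBBBRBR]  L=[0 1/16 3/32 7/64 15/128 61/512]  R=[123/1024 31/256 1/8 1/4 1/2 1]  ⇒ 245/2048
v_13 [BRRRRBBBBRBRR]  L=[0 1/16 3/32 7/64 15/128 61/512]  R=[245/2048 123/1024 31/256 1/8 1/4 1/2 1]  ⇒ 489/4096
v_14 [BRRRRBBBBRBRRR]  L=[0 1/16 3/32 7/64 15/128 61/512]  R=[489/4096 245/2048 123/1024 31/256 1/8 1/4 1/2 1]  ⇒ 977/8192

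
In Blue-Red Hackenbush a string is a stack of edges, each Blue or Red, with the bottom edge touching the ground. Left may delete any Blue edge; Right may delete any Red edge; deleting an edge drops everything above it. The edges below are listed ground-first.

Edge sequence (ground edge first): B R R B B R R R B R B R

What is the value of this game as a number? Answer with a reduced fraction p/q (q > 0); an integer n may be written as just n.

B: Left { 0 }, Right { · } → simplest 1
BR: Left { 0 }, Right { 1 } → simplest 1/2
BRR: Left { 0 }, Right { 1/2, 1 } → simplest 1/4
BRRB: Left { 0, 1/4 }, Right { 1/2, 1 } → simplest 3/8
BRRBB: Left { 0, 1/4, 3/8 }, Right { 1/2, 1 } → simplest 7/16
BRRBBR: Left { 0, 1/4, 3/8 }, Right { 7/16, 1/2, 1 } → simplest 13/32
BRRBBRR: Left { 0, 1/4, 3/8 }, Right { 13/32, 7/16, 1/2, 1 } → simplest 25/64
BRRBBRRR: Left { 0, 1/4, 3/8 }, Right { 25/64, 13/32, 7/16, 1/2, 1 } → simplest 49/128
BRRBBRRRB: Left { 0, 1/4, 3/8, 49/128 }, Right { 25/64, 13/32, 7/16, 1/2, 1 } → simplest 99/256
BRRBBRRRBR: Left { 0, 1/4, 3/8, 49/128 }, Right { 99/256, 25/64, 13/32, 7/16, 1/2, 1 } → simplest 197/512
BRRBBRRRBRB: Left { 0, 1/4, 3/8, 49/128, 197/512 }, Right { 99/256, 25/64, 13/32, 7/16, 1/2, 1 } → simplest 395/1024
BRRBBRRRBRBR: Left { 0, 1/4, 3/8, 49/128, 197/512 }, Right { 395/1024, 99/256, 25/64, 13/32, 7/16, 1/2, 1 } → simplest 789/2048

789/2048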